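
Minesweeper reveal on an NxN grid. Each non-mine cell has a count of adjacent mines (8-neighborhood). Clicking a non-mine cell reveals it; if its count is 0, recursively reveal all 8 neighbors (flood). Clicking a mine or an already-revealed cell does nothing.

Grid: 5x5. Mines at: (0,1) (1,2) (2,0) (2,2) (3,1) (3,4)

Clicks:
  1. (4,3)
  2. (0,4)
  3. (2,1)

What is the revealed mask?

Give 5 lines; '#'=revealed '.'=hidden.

Click 1 (4,3) count=1: revealed 1 new [(4,3)] -> total=1
Click 2 (0,4) count=0: revealed 6 new [(0,3) (0,4) (1,3) (1,4) (2,3) (2,4)] -> total=7
Click 3 (2,1) count=4: revealed 1 new [(2,1)] -> total=8

Answer: ...##
...##
.#.##
.....
...#.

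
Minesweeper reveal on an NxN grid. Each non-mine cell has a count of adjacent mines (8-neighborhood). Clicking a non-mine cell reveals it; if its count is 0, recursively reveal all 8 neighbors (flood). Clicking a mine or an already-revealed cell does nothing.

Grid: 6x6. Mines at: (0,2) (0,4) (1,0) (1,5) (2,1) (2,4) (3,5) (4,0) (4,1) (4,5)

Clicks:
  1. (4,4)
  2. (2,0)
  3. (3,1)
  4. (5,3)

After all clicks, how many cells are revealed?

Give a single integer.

Click 1 (4,4) count=2: revealed 1 new [(4,4)] -> total=1
Click 2 (2,0) count=2: revealed 1 new [(2,0)] -> total=2
Click 3 (3,1) count=3: revealed 1 new [(3,1)] -> total=3
Click 4 (5,3) count=0: revealed 8 new [(3,2) (3,3) (3,4) (4,2) (4,3) (5,2) (5,3) (5,4)] -> total=11

Answer: 11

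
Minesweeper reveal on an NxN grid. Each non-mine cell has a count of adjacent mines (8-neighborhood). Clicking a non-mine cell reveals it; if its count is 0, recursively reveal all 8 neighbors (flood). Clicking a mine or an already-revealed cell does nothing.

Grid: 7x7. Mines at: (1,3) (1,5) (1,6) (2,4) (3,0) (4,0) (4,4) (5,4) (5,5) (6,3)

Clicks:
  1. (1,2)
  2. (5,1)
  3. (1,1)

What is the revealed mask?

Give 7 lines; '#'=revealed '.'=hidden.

Answer: ###....
###....
###....
.......
.......
.#.....
.......

Derivation:
Click 1 (1,2) count=1: revealed 1 new [(1,2)] -> total=1
Click 2 (5,1) count=1: revealed 1 new [(5,1)] -> total=2
Click 3 (1,1) count=0: revealed 8 new [(0,0) (0,1) (0,2) (1,0) (1,1) (2,0) (2,1) (2,2)] -> total=10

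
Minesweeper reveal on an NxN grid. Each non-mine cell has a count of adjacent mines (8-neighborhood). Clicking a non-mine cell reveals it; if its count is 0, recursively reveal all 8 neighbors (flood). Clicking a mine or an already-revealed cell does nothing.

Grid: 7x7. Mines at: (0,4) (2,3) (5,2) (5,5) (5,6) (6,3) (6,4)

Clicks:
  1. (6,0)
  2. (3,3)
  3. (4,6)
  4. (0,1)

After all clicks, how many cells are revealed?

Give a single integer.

Answer: 23

Derivation:
Click 1 (6,0) count=0: revealed 21 new [(0,0) (0,1) (0,2) (0,3) (1,0) (1,1) (1,2) (1,3) (2,0) (2,1) (2,2) (3,0) (3,1) (3,2) (4,0) (4,1) (4,2) (5,0) (5,1) (6,0) (6,1)] -> total=21
Click 2 (3,3) count=1: revealed 1 new [(3,3)] -> total=22
Click 3 (4,6) count=2: revealed 1 new [(4,6)] -> total=23
Click 4 (0,1) count=0: revealed 0 new [(none)] -> total=23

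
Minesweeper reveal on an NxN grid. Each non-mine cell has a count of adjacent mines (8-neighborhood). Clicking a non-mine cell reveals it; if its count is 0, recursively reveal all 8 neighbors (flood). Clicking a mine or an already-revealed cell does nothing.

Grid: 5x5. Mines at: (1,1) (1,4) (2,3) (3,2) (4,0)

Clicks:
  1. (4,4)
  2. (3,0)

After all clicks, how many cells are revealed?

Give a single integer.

Click 1 (4,4) count=0: revealed 4 new [(3,3) (3,4) (4,3) (4,4)] -> total=4
Click 2 (3,0) count=1: revealed 1 new [(3,0)] -> total=5

Answer: 5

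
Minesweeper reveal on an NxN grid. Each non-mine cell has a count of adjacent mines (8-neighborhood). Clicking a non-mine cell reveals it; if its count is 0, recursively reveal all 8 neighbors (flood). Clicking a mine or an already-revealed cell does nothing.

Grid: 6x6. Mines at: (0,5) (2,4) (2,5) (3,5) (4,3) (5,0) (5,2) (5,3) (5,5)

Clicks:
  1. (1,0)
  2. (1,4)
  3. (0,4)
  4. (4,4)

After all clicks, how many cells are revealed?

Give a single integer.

Click 1 (1,0) count=0: revealed 21 new [(0,0) (0,1) (0,2) (0,3) (0,4) (1,0) (1,1) (1,2) (1,3) (1,4) (2,0) (2,1) (2,2) (2,3) (3,0) (3,1) (3,2) (3,3) (4,0) (4,1) (4,2)] -> total=21
Click 2 (1,4) count=3: revealed 0 new [(none)] -> total=21
Click 3 (0,4) count=1: revealed 0 new [(none)] -> total=21
Click 4 (4,4) count=4: revealed 1 new [(4,4)] -> total=22

Answer: 22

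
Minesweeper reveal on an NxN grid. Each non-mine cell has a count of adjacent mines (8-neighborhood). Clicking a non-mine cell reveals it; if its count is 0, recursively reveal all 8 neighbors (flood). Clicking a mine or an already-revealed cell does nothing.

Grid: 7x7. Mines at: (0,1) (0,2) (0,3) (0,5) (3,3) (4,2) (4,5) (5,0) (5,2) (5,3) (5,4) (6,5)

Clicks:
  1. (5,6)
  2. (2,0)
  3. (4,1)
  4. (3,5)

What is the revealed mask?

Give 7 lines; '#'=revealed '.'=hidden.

Click 1 (5,6) count=2: revealed 1 new [(5,6)] -> total=1
Click 2 (2,0) count=0: revealed 11 new [(1,0) (1,1) (1,2) (2,0) (2,1) (2,2) (3,0) (3,1) (3,2) (4,0) (4,1)] -> total=12
Click 3 (4,1) count=3: revealed 0 new [(none)] -> total=12
Click 4 (3,5) count=1: revealed 1 new [(3,5)] -> total=13

Answer: .......
###....
###....
###..#.
##.....
......#
.......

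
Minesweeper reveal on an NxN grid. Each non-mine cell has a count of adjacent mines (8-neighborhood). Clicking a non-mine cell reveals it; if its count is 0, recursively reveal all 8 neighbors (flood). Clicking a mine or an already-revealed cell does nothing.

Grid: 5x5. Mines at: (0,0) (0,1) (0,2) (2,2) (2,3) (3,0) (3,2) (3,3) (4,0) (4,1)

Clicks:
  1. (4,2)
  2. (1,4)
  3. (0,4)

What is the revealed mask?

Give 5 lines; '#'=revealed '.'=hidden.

Click 1 (4,2) count=3: revealed 1 new [(4,2)] -> total=1
Click 2 (1,4) count=1: revealed 1 new [(1,4)] -> total=2
Click 3 (0,4) count=0: revealed 3 new [(0,3) (0,4) (1,3)] -> total=5

Answer: ...##
...##
.....
.....
..#..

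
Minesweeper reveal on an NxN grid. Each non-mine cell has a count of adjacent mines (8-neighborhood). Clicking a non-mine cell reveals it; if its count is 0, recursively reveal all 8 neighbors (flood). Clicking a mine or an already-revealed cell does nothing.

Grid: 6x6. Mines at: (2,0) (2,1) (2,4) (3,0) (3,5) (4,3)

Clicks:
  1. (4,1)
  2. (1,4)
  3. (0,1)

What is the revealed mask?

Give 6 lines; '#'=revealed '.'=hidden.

Click 1 (4,1) count=1: revealed 1 new [(4,1)] -> total=1
Click 2 (1,4) count=1: revealed 1 new [(1,4)] -> total=2
Click 3 (0,1) count=0: revealed 11 new [(0,0) (0,1) (0,2) (0,3) (0,4) (0,5) (1,0) (1,1) (1,2) (1,3) (1,5)] -> total=13

Answer: ######
######
......
......
.#....
......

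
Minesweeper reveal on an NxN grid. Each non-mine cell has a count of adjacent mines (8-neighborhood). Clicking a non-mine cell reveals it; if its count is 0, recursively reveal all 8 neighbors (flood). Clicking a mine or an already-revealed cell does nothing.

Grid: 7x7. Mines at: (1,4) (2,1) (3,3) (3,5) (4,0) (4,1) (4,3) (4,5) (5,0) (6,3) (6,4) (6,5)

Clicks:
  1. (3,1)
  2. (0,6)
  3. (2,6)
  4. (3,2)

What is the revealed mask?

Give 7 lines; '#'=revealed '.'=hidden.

Answer: .....##
.....##
.....##
.##....
.......
.......
.......

Derivation:
Click 1 (3,1) count=3: revealed 1 new [(3,1)] -> total=1
Click 2 (0,6) count=0: revealed 6 new [(0,5) (0,6) (1,5) (1,6) (2,5) (2,6)] -> total=7
Click 3 (2,6) count=1: revealed 0 new [(none)] -> total=7
Click 4 (3,2) count=4: revealed 1 new [(3,2)] -> total=8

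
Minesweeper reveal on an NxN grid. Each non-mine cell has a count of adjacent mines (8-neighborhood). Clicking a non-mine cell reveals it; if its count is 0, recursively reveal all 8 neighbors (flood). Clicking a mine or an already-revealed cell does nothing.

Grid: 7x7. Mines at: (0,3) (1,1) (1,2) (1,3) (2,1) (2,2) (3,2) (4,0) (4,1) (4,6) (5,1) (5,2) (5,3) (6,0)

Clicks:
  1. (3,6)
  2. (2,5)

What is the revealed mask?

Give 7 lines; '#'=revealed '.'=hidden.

Click 1 (3,6) count=1: revealed 1 new [(3,6)] -> total=1
Click 2 (2,5) count=0: revealed 16 new [(0,4) (0,5) (0,6) (1,4) (1,5) (1,6) (2,3) (2,4) (2,5) (2,6) (3,3) (3,4) (3,5) (4,3) (4,4) (4,5)] -> total=17

Answer: ....###
....###
...####
...####
...###.
.......
.......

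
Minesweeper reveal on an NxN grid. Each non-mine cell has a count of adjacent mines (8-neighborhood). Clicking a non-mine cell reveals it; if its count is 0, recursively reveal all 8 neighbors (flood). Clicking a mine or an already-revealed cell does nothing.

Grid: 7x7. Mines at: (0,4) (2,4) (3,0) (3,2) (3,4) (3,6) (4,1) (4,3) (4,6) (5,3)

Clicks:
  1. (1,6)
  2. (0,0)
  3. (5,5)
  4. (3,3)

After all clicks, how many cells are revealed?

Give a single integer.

Click 1 (1,6) count=0: revealed 6 new [(0,5) (0,6) (1,5) (1,6) (2,5) (2,6)] -> total=6
Click 2 (0,0) count=0: revealed 12 new [(0,0) (0,1) (0,2) (0,3) (1,0) (1,1) (1,2) (1,3) (2,0) (2,1) (2,2) (2,3)] -> total=18
Click 3 (5,5) count=1: revealed 1 new [(5,5)] -> total=19
Click 4 (3,3) count=4: revealed 1 new [(3,3)] -> total=20

Answer: 20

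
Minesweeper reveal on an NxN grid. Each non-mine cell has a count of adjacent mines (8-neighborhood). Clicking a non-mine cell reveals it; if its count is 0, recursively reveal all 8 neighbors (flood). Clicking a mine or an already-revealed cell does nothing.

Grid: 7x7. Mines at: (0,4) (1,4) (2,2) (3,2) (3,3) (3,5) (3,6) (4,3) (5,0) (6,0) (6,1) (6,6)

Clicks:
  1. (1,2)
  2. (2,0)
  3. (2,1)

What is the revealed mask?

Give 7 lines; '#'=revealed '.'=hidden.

Click 1 (1,2) count=1: revealed 1 new [(1,2)] -> total=1
Click 2 (2,0) count=0: revealed 13 new [(0,0) (0,1) (0,2) (0,3) (1,0) (1,1) (1,3) (2,0) (2,1) (3,0) (3,1) (4,0) (4,1)] -> total=14
Click 3 (2,1) count=2: revealed 0 new [(none)] -> total=14

Answer: ####...
####...
##.....
##.....
##.....
.......
.......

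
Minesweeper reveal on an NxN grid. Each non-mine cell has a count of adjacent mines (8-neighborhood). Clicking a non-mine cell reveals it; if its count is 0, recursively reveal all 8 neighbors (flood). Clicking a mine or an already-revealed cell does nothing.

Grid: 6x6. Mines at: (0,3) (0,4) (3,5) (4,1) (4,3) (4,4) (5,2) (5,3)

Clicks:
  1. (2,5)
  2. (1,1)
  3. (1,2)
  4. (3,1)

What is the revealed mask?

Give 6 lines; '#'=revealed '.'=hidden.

Answer: ###...
#####.
######
#####.
......
......

Derivation:
Click 1 (2,5) count=1: revealed 1 new [(2,5)] -> total=1
Click 2 (1,1) count=0: revealed 18 new [(0,0) (0,1) (0,2) (1,0) (1,1) (1,2) (1,3) (1,4) (2,0) (2,1) (2,2) (2,3) (2,4) (3,0) (3,1) (3,2) (3,3) (3,4)] -> total=19
Click 3 (1,2) count=1: revealed 0 new [(none)] -> total=19
Click 4 (3,1) count=1: revealed 0 new [(none)] -> total=19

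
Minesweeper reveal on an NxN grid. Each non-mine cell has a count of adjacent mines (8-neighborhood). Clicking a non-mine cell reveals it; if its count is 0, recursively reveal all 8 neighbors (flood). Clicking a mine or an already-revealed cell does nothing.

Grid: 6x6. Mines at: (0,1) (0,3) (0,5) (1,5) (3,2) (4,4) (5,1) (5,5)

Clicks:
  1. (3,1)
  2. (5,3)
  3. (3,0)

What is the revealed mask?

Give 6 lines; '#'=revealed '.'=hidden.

Click 1 (3,1) count=1: revealed 1 new [(3,1)] -> total=1
Click 2 (5,3) count=1: revealed 1 new [(5,3)] -> total=2
Click 3 (3,0) count=0: revealed 7 new [(1,0) (1,1) (2,0) (2,1) (3,0) (4,0) (4,1)] -> total=9

Answer: ......
##....
##....
##....
##....
...#..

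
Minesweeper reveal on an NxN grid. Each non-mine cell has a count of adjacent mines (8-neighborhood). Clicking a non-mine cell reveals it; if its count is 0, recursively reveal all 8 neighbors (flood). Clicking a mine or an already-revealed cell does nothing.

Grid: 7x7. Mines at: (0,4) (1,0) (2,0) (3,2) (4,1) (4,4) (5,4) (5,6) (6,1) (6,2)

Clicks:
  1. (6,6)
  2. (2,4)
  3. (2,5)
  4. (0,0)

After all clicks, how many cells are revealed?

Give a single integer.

Click 1 (6,6) count=1: revealed 1 new [(6,6)] -> total=1
Click 2 (2,4) count=0: revealed 16 new [(0,5) (0,6) (1,3) (1,4) (1,5) (1,6) (2,3) (2,4) (2,5) (2,6) (3,3) (3,4) (3,5) (3,6) (4,5) (4,6)] -> total=17
Click 3 (2,5) count=0: revealed 0 new [(none)] -> total=17
Click 4 (0,0) count=1: revealed 1 new [(0,0)] -> total=18

Answer: 18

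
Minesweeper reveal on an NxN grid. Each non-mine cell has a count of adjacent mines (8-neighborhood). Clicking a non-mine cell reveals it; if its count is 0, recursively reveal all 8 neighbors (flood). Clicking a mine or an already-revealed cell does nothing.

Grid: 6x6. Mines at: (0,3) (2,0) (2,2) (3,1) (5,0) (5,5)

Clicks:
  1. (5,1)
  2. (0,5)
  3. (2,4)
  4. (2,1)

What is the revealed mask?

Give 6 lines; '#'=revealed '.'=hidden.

Answer: ....##
...###
.#.###
..####
.#####
.####.

Derivation:
Click 1 (5,1) count=1: revealed 1 new [(5,1)] -> total=1
Click 2 (0,5) count=0: revealed 20 new [(0,4) (0,5) (1,3) (1,4) (1,5) (2,3) (2,4) (2,5) (3,2) (3,3) (3,4) (3,5) (4,1) (4,2) (4,3) (4,4) (4,5) (5,2) (5,3) (5,4)] -> total=21
Click 3 (2,4) count=0: revealed 0 new [(none)] -> total=21
Click 4 (2,1) count=3: revealed 1 new [(2,1)] -> total=22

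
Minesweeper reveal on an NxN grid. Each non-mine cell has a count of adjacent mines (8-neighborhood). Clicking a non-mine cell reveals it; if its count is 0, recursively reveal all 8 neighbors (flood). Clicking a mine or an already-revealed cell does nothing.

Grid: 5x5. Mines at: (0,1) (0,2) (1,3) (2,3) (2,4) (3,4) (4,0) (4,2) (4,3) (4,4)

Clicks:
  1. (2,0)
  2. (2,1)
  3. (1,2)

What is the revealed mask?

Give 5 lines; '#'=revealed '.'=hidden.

Click 1 (2,0) count=0: revealed 9 new [(1,0) (1,1) (1,2) (2,0) (2,1) (2,2) (3,0) (3,1) (3,2)] -> total=9
Click 2 (2,1) count=0: revealed 0 new [(none)] -> total=9
Click 3 (1,2) count=4: revealed 0 new [(none)] -> total=9

Answer: .....
###..
###..
###..
.....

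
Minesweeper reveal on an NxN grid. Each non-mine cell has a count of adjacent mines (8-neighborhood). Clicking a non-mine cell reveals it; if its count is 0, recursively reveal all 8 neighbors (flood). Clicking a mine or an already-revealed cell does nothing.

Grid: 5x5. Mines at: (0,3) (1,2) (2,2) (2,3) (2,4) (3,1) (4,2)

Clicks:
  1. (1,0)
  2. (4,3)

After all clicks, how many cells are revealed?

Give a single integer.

Click 1 (1,0) count=0: revealed 6 new [(0,0) (0,1) (1,0) (1,1) (2,0) (2,1)] -> total=6
Click 2 (4,3) count=1: revealed 1 new [(4,3)] -> total=7

Answer: 7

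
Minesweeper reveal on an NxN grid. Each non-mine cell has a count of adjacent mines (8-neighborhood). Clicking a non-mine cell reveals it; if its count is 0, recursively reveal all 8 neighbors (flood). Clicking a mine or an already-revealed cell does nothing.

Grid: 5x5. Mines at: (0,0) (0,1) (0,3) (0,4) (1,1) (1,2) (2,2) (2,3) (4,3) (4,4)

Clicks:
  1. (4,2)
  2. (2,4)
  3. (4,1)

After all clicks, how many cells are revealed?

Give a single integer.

Click 1 (4,2) count=1: revealed 1 new [(4,2)] -> total=1
Click 2 (2,4) count=1: revealed 1 new [(2,4)] -> total=2
Click 3 (4,1) count=0: revealed 7 new [(2,0) (2,1) (3,0) (3,1) (3,2) (4,0) (4,1)] -> total=9

Answer: 9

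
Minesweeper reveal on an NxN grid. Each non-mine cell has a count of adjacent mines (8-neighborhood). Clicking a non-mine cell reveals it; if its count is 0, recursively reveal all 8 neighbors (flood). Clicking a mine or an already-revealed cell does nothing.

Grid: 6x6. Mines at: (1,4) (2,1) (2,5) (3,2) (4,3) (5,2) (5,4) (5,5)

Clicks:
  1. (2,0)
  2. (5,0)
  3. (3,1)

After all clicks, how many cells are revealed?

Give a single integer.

Answer: 7

Derivation:
Click 1 (2,0) count=1: revealed 1 new [(2,0)] -> total=1
Click 2 (5,0) count=0: revealed 6 new [(3,0) (3,1) (4,0) (4,1) (5,0) (5,1)] -> total=7
Click 3 (3,1) count=2: revealed 0 new [(none)] -> total=7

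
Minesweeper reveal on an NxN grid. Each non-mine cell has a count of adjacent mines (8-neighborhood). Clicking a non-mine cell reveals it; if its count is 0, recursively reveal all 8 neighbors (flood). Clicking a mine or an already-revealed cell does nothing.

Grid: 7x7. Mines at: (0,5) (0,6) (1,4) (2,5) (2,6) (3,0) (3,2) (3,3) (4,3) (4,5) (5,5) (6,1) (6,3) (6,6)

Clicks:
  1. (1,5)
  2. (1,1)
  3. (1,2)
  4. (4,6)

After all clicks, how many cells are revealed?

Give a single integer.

Click 1 (1,5) count=5: revealed 1 new [(1,5)] -> total=1
Click 2 (1,1) count=0: revealed 12 new [(0,0) (0,1) (0,2) (0,3) (1,0) (1,1) (1,2) (1,3) (2,0) (2,1) (2,2) (2,3)] -> total=13
Click 3 (1,2) count=0: revealed 0 new [(none)] -> total=13
Click 4 (4,6) count=2: revealed 1 new [(4,6)] -> total=14

Answer: 14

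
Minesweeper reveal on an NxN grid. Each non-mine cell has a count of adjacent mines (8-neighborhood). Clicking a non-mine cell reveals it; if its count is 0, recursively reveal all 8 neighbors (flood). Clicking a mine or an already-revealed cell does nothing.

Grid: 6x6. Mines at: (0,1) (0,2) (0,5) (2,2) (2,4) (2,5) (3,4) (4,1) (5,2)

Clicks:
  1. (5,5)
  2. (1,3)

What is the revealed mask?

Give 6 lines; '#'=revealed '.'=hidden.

Click 1 (5,5) count=0: revealed 6 new [(4,3) (4,4) (4,5) (5,3) (5,4) (5,5)] -> total=6
Click 2 (1,3) count=3: revealed 1 new [(1,3)] -> total=7

Answer: ......
...#..
......
......
...###
...###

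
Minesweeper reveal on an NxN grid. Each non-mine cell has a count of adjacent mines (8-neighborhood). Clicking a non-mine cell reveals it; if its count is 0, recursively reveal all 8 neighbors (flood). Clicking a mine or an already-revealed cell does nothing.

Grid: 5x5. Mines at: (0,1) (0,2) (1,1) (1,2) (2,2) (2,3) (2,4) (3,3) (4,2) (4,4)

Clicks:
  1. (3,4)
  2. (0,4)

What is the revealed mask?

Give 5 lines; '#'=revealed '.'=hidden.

Answer: ...##
...##
.....
....#
.....

Derivation:
Click 1 (3,4) count=4: revealed 1 new [(3,4)] -> total=1
Click 2 (0,4) count=0: revealed 4 new [(0,3) (0,4) (1,3) (1,4)] -> total=5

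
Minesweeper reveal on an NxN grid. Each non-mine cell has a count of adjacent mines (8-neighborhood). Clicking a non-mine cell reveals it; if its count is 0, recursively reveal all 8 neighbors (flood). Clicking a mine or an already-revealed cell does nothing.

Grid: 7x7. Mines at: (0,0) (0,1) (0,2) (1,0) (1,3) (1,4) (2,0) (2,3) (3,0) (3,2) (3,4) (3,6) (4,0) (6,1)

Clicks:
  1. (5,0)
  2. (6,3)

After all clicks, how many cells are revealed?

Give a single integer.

Click 1 (5,0) count=2: revealed 1 new [(5,0)] -> total=1
Click 2 (6,3) count=0: revealed 15 new [(4,2) (4,3) (4,4) (4,5) (4,6) (5,2) (5,3) (5,4) (5,5) (5,6) (6,2) (6,3) (6,4) (6,5) (6,6)] -> total=16

Answer: 16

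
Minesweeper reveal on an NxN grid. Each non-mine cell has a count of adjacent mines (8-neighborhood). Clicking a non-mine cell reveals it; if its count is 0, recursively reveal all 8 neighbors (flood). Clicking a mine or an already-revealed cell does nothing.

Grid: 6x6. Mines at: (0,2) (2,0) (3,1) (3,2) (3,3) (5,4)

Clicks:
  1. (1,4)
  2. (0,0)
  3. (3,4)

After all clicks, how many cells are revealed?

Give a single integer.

Click 1 (1,4) count=0: revealed 13 new [(0,3) (0,4) (0,5) (1,3) (1,4) (1,5) (2,3) (2,4) (2,5) (3,4) (3,5) (4,4) (4,5)] -> total=13
Click 2 (0,0) count=0: revealed 4 new [(0,0) (0,1) (1,0) (1,1)] -> total=17
Click 3 (3,4) count=1: revealed 0 new [(none)] -> total=17

Answer: 17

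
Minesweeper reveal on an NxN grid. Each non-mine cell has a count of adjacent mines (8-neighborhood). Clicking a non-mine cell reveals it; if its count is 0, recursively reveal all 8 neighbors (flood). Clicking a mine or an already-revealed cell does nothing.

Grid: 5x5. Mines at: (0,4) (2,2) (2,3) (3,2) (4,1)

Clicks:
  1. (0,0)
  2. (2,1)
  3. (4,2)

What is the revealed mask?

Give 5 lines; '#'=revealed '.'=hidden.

Answer: ####.
####.
##...
##...
..#..

Derivation:
Click 1 (0,0) count=0: revealed 12 new [(0,0) (0,1) (0,2) (0,3) (1,0) (1,1) (1,2) (1,3) (2,0) (2,1) (3,0) (3,1)] -> total=12
Click 2 (2,1) count=2: revealed 0 new [(none)] -> total=12
Click 3 (4,2) count=2: revealed 1 new [(4,2)] -> total=13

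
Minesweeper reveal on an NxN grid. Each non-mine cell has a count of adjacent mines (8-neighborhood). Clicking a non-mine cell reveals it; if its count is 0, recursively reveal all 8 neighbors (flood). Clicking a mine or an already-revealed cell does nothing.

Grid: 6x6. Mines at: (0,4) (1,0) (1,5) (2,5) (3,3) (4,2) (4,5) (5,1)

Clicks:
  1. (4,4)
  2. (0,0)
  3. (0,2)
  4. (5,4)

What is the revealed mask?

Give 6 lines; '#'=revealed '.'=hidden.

Click 1 (4,4) count=2: revealed 1 new [(4,4)] -> total=1
Click 2 (0,0) count=1: revealed 1 new [(0,0)] -> total=2
Click 3 (0,2) count=0: revealed 9 new [(0,1) (0,2) (0,3) (1,1) (1,2) (1,3) (2,1) (2,2) (2,3)] -> total=11
Click 4 (5,4) count=1: revealed 1 new [(5,4)] -> total=12

Answer: ####..
.###..
.###..
......
....#.
....#.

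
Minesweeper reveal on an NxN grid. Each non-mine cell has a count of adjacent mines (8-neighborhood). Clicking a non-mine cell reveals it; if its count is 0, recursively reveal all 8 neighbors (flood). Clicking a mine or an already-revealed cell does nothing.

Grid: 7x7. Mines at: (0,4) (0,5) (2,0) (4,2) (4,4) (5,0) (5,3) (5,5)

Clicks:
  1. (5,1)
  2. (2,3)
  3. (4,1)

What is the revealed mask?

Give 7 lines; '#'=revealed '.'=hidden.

Click 1 (5,1) count=2: revealed 1 new [(5,1)] -> total=1
Click 2 (2,3) count=0: revealed 25 new [(0,0) (0,1) (0,2) (0,3) (1,0) (1,1) (1,2) (1,3) (1,4) (1,5) (1,6) (2,1) (2,2) (2,3) (2,4) (2,5) (2,6) (3,1) (3,2) (3,3) (3,4) (3,5) (3,6) (4,5) (4,6)] -> total=26
Click 3 (4,1) count=2: revealed 1 new [(4,1)] -> total=27

Answer: ####...
#######
.######
.######
.#...##
.#.....
.......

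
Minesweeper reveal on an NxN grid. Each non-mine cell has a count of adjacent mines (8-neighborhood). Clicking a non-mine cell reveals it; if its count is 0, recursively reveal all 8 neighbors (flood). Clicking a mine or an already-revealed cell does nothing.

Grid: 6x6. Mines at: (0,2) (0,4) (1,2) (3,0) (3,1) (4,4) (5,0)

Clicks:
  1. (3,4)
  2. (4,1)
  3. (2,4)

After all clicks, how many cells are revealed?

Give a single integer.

Answer: 10

Derivation:
Click 1 (3,4) count=1: revealed 1 new [(3,4)] -> total=1
Click 2 (4,1) count=3: revealed 1 new [(4,1)] -> total=2
Click 3 (2,4) count=0: revealed 8 new [(1,3) (1,4) (1,5) (2,3) (2,4) (2,5) (3,3) (3,5)] -> total=10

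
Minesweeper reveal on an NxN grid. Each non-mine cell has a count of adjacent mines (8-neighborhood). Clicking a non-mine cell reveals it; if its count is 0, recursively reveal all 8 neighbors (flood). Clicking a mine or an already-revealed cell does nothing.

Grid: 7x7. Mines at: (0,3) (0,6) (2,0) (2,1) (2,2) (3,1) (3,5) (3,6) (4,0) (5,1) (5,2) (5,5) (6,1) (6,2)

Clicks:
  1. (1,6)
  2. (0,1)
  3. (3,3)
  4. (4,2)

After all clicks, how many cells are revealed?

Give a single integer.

Click 1 (1,6) count=1: revealed 1 new [(1,6)] -> total=1
Click 2 (0,1) count=0: revealed 6 new [(0,0) (0,1) (0,2) (1,0) (1,1) (1,2)] -> total=7
Click 3 (3,3) count=1: revealed 1 new [(3,3)] -> total=8
Click 4 (4,2) count=3: revealed 1 new [(4,2)] -> total=9

Answer: 9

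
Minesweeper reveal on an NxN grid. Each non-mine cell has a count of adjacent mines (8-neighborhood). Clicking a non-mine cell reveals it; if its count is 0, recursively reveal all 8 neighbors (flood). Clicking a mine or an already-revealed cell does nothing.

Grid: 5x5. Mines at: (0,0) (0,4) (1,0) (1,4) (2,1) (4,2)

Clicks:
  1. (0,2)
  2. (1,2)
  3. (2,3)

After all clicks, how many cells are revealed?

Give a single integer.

Click 1 (0,2) count=0: revealed 6 new [(0,1) (0,2) (0,3) (1,1) (1,2) (1,3)] -> total=6
Click 2 (1,2) count=1: revealed 0 new [(none)] -> total=6
Click 3 (2,3) count=1: revealed 1 new [(2,3)] -> total=7

Answer: 7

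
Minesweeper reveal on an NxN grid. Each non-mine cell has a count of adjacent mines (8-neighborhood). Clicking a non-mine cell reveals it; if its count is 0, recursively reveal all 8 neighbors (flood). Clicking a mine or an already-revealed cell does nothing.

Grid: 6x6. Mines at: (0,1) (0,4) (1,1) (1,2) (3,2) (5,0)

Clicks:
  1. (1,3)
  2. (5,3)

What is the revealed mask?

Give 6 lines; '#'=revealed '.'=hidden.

Answer: ......
...###
...###
...###
.#####
.#####

Derivation:
Click 1 (1,3) count=2: revealed 1 new [(1,3)] -> total=1
Click 2 (5,3) count=0: revealed 18 new [(1,4) (1,5) (2,3) (2,4) (2,5) (3,3) (3,4) (3,5) (4,1) (4,2) (4,3) (4,4) (4,5) (5,1) (5,2) (5,3) (5,4) (5,5)] -> total=19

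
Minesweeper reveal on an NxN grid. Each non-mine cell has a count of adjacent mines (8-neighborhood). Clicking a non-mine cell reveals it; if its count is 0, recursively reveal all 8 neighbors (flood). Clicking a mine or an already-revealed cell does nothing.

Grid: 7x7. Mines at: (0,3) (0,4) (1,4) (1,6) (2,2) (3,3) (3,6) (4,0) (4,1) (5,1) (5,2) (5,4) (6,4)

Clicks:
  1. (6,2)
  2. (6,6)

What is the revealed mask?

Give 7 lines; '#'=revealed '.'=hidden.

Click 1 (6,2) count=2: revealed 1 new [(6,2)] -> total=1
Click 2 (6,6) count=0: revealed 6 new [(4,5) (4,6) (5,5) (5,6) (6,5) (6,6)] -> total=7

Answer: .......
.......
.......
.......
.....##
.....##
..#..##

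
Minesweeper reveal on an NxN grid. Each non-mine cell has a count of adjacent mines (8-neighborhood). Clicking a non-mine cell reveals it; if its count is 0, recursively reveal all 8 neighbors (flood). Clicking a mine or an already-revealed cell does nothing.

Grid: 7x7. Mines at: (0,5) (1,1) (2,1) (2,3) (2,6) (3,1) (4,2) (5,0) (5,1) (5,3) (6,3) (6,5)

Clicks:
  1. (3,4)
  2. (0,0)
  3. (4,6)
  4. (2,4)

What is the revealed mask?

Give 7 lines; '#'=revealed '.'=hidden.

Answer: #......
.......
....#..
....###
....###
....###
.......

Derivation:
Click 1 (3,4) count=1: revealed 1 new [(3,4)] -> total=1
Click 2 (0,0) count=1: revealed 1 new [(0,0)] -> total=2
Click 3 (4,6) count=0: revealed 8 new [(3,5) (3,6) (4,4) (4,5) (4,6) (5,4) (5,5) (5,6)] -> total=10
Click 4 (2,4) count=1: revealed 1 new [(2,4)] -> total=11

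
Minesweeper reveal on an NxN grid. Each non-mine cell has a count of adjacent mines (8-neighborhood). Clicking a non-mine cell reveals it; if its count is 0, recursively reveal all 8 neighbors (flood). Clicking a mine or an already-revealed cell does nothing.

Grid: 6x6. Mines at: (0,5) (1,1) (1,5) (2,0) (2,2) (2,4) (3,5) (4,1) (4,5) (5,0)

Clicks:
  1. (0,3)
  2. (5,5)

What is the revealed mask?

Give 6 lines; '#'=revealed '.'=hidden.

Answer: ..###.
..###.
......
......
......
.....#

Derivation:
Click 1 (0,3) count=0: revealed 6 new [(0,2) (0,3) (0,4) (1,2) (1,3) (1,4)] -> total=6
Click 2 (5,5) count=1: revealed 1 new [(5,5)] -> total=7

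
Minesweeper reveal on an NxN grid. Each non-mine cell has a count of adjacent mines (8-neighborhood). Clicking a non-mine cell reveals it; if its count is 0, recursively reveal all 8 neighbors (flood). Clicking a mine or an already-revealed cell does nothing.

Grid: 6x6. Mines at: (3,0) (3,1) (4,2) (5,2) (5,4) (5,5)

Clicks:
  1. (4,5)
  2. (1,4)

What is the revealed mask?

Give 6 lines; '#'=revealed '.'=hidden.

Answer: ######
######
######
..####
...###
......

Derivation:
Click 1 (4,5) count=2: revealed 1 new [(4,5)] -> total=1
Click 2 (1,4) count=0: revealed 24 new [(0,0) (0,1) (0,2) (0,3) (0,4) (0,5) (1,0) (1,1) (1,2) (1,3) (1,4) (1,5) (2,0) (2,1) (2,2) (2,3) (2,4) (2,5) (3,2) (3,3) (3,4) (3,5) (4,3) (4,4)] -> total=25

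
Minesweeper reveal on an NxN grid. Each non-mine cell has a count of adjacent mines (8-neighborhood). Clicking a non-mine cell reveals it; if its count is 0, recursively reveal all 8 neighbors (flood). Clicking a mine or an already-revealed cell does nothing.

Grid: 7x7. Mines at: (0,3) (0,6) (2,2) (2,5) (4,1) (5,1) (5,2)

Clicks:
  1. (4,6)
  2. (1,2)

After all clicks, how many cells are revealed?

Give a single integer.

Answer: 17

Derivation:
Click 1 (4,6) count=0: revealed 16 new [(3,3) (3,4) (3,5) (3,6) (4,3) (4,4) (4,5) (4,6) (5,3) (5,4) (5,5) (5,6) (6,3) (6,4) (6,5) (6,6)] -> total=16
Click 2 (1,2) count=2: revealed 1 new [(1,2)] -> total=17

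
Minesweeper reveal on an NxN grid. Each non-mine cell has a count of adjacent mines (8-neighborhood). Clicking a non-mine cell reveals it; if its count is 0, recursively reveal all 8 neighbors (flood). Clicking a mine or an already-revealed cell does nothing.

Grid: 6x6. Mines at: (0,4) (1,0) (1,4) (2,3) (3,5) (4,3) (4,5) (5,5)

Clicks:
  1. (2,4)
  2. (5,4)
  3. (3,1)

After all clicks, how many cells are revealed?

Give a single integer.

Answer: 14

Derivation:
Click 1 (2,4) count=3: revealed 1 new [(2,4)] -> total=1
Click 2 (5,4) count=3: revealed 1 new [(5,4)] -> total=2
Click 3 (3,1) count=0: revealed 12 new [(2,0) (2,1) (2,2) (3,0) (3,1) (3,2) (4,0) (4,1) (4,2) (5,0) (5,1) (5,2)] -> total=14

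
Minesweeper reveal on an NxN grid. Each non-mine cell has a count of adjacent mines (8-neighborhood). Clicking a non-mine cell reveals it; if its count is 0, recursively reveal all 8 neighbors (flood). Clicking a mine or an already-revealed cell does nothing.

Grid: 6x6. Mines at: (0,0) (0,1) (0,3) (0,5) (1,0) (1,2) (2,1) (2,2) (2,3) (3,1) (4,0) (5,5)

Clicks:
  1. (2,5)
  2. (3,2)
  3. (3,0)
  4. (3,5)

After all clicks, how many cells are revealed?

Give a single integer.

Click 1 (2,5) count=0: revealed 8 new [(1,4) (1,5) (2,4) (2,5) (3,4) (3,5) (4,4) (4,5)] -> total=8
Click 2 (3,2) count=4: revealed 1 new [(3,2)] -> total=9
Click 3 (3,0) count=3: revealed 1 new [(3,0)] -> total=10
Click 4 (3,5) count=0: revealed 0 new [(none)] -> total=10

Answer: 10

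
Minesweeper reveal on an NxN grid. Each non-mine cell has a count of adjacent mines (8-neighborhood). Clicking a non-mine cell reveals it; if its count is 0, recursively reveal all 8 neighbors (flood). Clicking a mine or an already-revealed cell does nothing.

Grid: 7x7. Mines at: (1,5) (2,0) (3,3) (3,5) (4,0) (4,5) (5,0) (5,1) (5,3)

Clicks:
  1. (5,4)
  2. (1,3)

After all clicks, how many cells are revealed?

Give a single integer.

Answer: 15

Derivation:
Click 1 (5,4) count=2: revealed 1 new [(5,4)] -> total=1
Click 2 (1,3) count=0: revealed 14 new [(0,0) (0,1) (0,2) (0,3) (0,4) (1,0) (1,1) (1,2) (1,3) (1,4) (2,1) (2,2) (2,3) (2,4)] -> total=15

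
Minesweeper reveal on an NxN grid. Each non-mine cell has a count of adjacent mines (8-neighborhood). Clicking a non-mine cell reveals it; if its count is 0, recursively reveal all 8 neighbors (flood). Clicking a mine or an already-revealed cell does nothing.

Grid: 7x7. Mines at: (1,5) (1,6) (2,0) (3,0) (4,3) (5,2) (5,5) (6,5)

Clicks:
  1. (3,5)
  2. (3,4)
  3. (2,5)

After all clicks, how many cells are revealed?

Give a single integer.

Click 1 (3,5) count=0: revealed 9 new [(2,4) (2,5) (2,6) (3,4) (3,5) (3,6) (4,4) (4,5) (4,6)] -> total=9
Click 2 (3,4) count=1: revealed 0 new [(none)] -> total=9
Click 3 (2,5) count=2: revealed 0 new [(none)] -> total=9

Answer: 9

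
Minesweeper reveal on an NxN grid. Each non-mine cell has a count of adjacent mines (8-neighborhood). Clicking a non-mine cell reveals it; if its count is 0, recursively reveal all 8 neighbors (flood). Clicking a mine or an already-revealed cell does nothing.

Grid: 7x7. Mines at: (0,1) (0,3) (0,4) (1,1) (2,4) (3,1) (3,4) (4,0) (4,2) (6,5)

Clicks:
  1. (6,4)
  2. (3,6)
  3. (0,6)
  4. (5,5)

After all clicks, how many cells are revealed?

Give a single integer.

Answer: 13

Derivation:
Click 1 (6,4) count=1: revealed 1 new [(6,4)] -> total=1
Click 2 (3,6) count=0: revealed 12 new [(0,5) (0,6) (1,5) (1,6) (2,5) (2,6) (3,5) (3,6) (4,5) (4,6) (5,5) (5,6)] -> total=13
Click 3 (0,6) count=0: revealed 0 new [(none)] -> total=13
Click 4 (5,5) count=1: revealed 0 new [(none)] -> total=13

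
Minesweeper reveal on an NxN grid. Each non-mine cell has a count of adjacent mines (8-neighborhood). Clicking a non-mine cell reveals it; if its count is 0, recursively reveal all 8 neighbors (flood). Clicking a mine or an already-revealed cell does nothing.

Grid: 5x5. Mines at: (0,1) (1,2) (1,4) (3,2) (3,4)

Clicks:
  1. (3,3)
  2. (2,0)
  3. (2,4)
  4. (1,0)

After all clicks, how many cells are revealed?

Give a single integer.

Answer: 10

Derivation:
Click 1 (3,3) count=2: revealed 1 new [(3,3)] -> total=1
Click 2 (2,0) count=0: revealed 8 new [(1,0) (1,1) (2,0) (2,1) (3,0) (3,1) (4,0) (4,1)] -> total=9
Click 3 (2,4) count=2: revealed 1 new [(2,4)] -> total=10
Click 4 (1,0) count=1: revealed 0 new [(none)] -> total=10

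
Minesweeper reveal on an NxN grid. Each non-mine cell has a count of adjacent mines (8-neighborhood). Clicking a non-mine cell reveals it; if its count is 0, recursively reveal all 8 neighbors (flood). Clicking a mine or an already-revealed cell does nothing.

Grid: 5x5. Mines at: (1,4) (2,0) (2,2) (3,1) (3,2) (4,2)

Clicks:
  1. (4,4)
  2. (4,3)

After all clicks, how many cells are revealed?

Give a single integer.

Answer: 6

Derivation:
Click 1 (4,4) count=0: revealed 6 new [(2,3) (2,4) (3,3) (3,4) (4,3) (4,4)] -> total=6
Click 2 (4,3) count=2: revealed 0 new [(none)] -> total=6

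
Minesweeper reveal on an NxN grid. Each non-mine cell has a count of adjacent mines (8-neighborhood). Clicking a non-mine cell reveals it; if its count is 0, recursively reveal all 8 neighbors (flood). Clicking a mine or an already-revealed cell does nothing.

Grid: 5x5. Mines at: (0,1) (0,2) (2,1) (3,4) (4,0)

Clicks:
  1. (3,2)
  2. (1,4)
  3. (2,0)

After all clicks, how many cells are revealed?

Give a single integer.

Answer: 8

Derivation:
Click 1 (3,2) count=1: revealed 1 new [(3,2)] -> total=1
Click 2 (1,4) count=0: revealed 6 new [(0,3) (0,4) (1,3) (1,4) (2,3) (2,4)] -> total=7
Click 3 (2,0) count=1: revealed 1 new [(2,0)] -> total=8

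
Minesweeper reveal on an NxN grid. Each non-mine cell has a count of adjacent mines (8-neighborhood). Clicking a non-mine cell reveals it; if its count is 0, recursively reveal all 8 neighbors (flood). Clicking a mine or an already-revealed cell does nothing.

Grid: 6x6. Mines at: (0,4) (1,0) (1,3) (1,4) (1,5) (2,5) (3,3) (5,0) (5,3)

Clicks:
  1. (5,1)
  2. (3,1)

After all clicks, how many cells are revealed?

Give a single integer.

Answer: 10

Derivation:
Click 1 (5,1) count=1: revealed 1 new [(5,1)] -> total=1
Click 2 (3,1) count=0: revealed 9 new [(2,0) (2,1) (2,2) (3,0) (3,1) (3,2) (4,0) (4,1) (4,2)] -> total=10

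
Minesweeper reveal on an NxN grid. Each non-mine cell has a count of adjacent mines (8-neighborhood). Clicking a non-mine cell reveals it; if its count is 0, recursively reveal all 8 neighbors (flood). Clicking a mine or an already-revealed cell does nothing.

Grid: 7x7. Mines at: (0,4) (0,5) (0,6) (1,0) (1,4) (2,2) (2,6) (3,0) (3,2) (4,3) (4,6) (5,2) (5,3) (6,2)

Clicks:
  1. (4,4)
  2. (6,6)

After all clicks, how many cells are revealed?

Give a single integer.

Answer: 7

Derivation:
Click 1 (4,4) count=2: revealed 1 new [(4,4)] -> total=1
Click 2 (6,6) count=0: revealed 6 new [(5,4) (5,5) (5,6) (6,4) (6,5) (6,6)] -> total=7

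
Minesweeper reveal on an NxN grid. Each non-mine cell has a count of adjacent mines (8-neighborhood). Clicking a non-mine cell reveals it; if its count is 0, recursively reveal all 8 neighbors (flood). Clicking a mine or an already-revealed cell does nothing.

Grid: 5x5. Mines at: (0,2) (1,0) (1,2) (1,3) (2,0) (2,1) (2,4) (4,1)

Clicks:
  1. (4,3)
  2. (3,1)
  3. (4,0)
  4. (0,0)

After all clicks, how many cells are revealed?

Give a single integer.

Answer: 9

Derivation:
Click 1 (4,3) count=0: revealed 6 new [(3,2) (3,3) (3,4) (4,2) (4,3) (4,4)] -> total=6
Click 2 (3,1) count=3: revealed 1 new [(3,1)] -> total=7
Click 3 (4,0) count=1: revealed 1 new [(4,0)] -> total=8
Click 4 (0,0) count=1: revealed 1 new [(0,0)] -> total=9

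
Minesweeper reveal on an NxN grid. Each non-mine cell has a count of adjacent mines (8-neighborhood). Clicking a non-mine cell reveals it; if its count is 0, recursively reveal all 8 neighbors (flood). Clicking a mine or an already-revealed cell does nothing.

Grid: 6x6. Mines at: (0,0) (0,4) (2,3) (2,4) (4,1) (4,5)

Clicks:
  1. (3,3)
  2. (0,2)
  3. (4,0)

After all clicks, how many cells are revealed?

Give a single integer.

Answer: 8

Derivation:
Click 1 (3,3) count=2: revealed 1 new [(3,3)] -> total=1
Click 2 (0,2) count=0: revealed 6 new [(0,1) (0,2) (0,3) (1,1) (1,2) (1,3)] -> total=7
Click 3 (4,0) count=1: revealed 1 new [(4,0)] -> total=8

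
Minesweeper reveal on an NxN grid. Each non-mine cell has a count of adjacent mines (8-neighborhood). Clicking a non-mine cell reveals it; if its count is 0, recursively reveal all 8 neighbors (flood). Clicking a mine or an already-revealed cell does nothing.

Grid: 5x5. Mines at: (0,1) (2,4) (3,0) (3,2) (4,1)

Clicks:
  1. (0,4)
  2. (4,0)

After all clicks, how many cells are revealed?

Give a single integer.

Click 1 (0,4) count=0: revealed 6 new [(0,2) (0,3) (0,4) (1,2) (1,3) (1,4)] -> total=6
Click 2 (4,0) count=2: revealed 1 new [(4,0)] -> total=7

Answer: 7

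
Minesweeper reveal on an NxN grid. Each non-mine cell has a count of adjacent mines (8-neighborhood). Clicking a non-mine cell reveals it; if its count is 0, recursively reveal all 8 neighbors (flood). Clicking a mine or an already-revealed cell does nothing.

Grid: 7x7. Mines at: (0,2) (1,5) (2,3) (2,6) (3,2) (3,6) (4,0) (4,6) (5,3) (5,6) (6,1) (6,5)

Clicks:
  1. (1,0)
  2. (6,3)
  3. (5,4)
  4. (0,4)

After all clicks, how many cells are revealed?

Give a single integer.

Answer: 11

Derivation:
Click 1 (1,0) count=0: revealed 8 new [(0,0) (0,1) (1,0) (1,1) (2,0) (2,1) (3,0) (3,1)] -> total=8
Click 2 (6,3) count=1: revealed 1 new [(6,3)] -> total=9
Click 3 (5,4) count=2: revealed 1 new [(5,4)] -> total=10
Click 4 (0,4) count=1: revealed 1 new [(0,4)] -> total=11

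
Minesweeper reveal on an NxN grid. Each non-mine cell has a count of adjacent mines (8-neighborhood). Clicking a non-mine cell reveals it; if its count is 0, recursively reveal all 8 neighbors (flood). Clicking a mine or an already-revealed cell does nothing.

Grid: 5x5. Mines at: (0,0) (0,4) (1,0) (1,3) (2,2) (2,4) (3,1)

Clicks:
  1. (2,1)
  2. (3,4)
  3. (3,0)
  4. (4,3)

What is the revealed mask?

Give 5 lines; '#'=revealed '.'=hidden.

Click 1 (2,1) count=3: revealed 1 new [(2,1)] -> total=1
Click 2 (3,4) count=1: revealed 1 new [(3,4)] -> total=2
Click 3 (3,0) count=1: revealed 1 new [(3,0)] -> total=3
Click 4 (4,3) count=0: revealed 5 new [(3,2) (3,3) (4,2) (4,3) (4,4)] -> total=8

Answer: .....
.....
.#...
#.###
..###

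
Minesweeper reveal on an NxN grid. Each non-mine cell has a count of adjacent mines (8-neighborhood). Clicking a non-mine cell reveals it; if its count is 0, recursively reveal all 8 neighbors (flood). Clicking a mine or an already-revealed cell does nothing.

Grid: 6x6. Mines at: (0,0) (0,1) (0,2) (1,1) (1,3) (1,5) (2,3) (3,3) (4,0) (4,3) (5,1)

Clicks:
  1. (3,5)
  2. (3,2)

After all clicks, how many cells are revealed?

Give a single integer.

Answer: 9

Derivation:
Click 1 (3,5) count=0: revealed 8 new [(2,4) (2,5) (3,4) (3,5) (4,4) (4,5) (5,4) (5,5)] -> total=8
Click 2 (3,2) count=3: revealed 1 new [(3,2)] -> total=9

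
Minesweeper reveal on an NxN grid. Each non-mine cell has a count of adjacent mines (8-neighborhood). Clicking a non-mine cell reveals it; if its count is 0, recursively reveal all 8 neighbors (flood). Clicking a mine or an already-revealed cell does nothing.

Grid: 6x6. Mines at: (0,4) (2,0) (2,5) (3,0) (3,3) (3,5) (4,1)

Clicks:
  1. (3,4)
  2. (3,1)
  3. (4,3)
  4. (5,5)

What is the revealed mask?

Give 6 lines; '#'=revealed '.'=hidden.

Click 1 (3,4) count=3: revealed 1 new [(3,4)] -> total=1
Click 2 (3,1) count=3: revealed 1 new [(3,1)] -> total=2
Click 3 (4,3) count=1: revealed 1 new [(4,3)] -> total=3
Click 4 (5,5) count=0: revealed 7 new [(4,2) (4,4) (4,5) (5,2) (5,3) (5,4) (5,5)] -> total=10

Answer: ......
......
......
.#..#.
..####
..####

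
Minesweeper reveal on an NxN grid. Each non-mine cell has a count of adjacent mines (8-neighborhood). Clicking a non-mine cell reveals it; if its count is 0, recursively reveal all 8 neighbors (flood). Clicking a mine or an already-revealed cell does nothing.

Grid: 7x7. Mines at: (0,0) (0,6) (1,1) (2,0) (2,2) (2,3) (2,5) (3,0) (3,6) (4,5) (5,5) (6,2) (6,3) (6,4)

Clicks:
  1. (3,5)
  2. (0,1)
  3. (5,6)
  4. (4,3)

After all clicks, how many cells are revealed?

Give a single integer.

Answer: 15

Derivation:
Click 1 (3,5) count=3: revealed 1 new [(3,5)] -> total=1
Click 2 (0,1) count=2: revealed 1 new [(0,1)] -> total=2
Click 3 (5,6) count=2: revealed 1 new [(5,6)] -> total=3
Click 4 (4,3) count=0: revealed 12 new [(3,1) (3,2) (3,3) (3,4) (4,1) (4,2) (4,3) (4,4) (5,1) (5,2) (5,3) (5,4)] -> total=15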